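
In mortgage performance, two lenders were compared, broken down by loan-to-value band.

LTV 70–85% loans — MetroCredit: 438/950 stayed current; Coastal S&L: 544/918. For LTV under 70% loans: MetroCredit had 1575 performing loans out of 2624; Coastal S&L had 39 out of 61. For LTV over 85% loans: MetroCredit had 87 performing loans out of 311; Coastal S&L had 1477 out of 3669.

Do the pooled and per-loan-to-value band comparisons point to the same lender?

No

LTV 70–85%: MetroCredit 438/950 = 46.1%, Coastal S&L 544/918 = 59.3% → Coastal S&L
LTV under 70%: MetroCredit 1575/2624 = 60.0%, Coastal S&L 39/61 = 63.9% → Coastal S&L
LTV over 85%: MetroCredit 87/311 = 28.0%, Coastal S&L 1477/3669 = 40.3% → Coastal S&L
Overall: MetroCredit 2100/3885 = 54.1%, Coastal S&L 2060/4648 = 44.3% → MetroCredit
Coastal S&L wins each loan-to-value group but MetroCredit wins overall — the comparison reverses. Coastal S&L's loans skew toward LTV over 85%, which has a lower base rate.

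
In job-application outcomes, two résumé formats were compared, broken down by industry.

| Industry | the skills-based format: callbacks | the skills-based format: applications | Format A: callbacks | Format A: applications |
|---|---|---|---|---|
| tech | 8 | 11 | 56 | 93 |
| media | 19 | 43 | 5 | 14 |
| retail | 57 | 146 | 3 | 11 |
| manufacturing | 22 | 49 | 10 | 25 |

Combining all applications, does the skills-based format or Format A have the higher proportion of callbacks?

Format A

Tech: the skills-based format 8/11 = 72.7%, Format A 56/93 = 60.2% → the skills-based format
Media: the skills-based format 19/43 = 44.2%, Format A 5/14 = 35.7% → the skills-based format
Retail: the skills-based format 57/146 = 39.0%, Format A 3/11 = 27.3% → the skills-based format
Manufacturing: the skills-based format 22/49 = 44.9%, Format A 10/25 = 40.0% → the skills-based format
Overall: the skills-based format 106/249 = 42.6%, Format A 74/143 = 51.7% → Format A
(The skills-based format wins every industry group but Format A wins overall — the skills-based format's applications skew toward the low-rate retail group.)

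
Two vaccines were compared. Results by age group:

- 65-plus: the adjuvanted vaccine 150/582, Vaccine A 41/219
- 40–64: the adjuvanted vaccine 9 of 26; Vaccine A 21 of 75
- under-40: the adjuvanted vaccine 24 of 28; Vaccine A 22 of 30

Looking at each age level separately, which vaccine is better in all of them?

65-plus: the adjuvanted vaccine 150/582 = 25.8%, Vaccine A 41/219 = 18.7% → the adjuvanted vaccine
40–64: the adjuvanted vaccine 9/26 = 34.6%, Vaccine A 21/75 = 28.0% → the adjuvanted vaccine
Under-40: the adjuvanted vaccine 24/28 = 85.7%, Vaccine A 22/30 = 73.3% → the adjuvanted vaccine
The adjuvanted vaccine has the higher rate in all 3 groups.

the adjuvanted vaccine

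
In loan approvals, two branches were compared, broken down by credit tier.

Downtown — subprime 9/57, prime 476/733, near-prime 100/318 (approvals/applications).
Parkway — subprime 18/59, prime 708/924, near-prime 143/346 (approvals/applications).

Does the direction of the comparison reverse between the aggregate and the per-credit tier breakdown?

No

Subprime: Downtown 9/57 = 15.8%, Parkway 18/59 = 30.5% → Parkway
Prime: Downtown 476/733 = 64.9%, Parkway 708/924 = 76.6% → Parkway
Near-prime: Downtown 100/318 = 31.4%, Parkway 143/346 = 41.3% → Parkway
Overall: Downtown 585/1108 = 52.8%, Parkway 869/1329 = 65.4% → Parkway
Parkway wins overall and in every credit group — no reversal.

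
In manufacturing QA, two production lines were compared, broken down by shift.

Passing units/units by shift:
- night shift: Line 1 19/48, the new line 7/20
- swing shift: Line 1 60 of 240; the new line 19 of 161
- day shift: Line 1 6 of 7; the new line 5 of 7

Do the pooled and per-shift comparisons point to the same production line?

Night shift: Line 1 19/48 = 39.6%, the new line 7/20 = 35.0% → Line 1
Swing shift: Line 1 60/240 = 25.0%, the new line 19/161 = 11.8% → Line 1
Day shift: Line 1 6/7 = 85.7%, the new line 5/7 = 71.4% → Line 1
Overall: Line 1 85/295 = 28.8%, the new line 31/188 = 16.5% → Line 1
Line 1 wins overall and in every shift group — no reversal.

Yes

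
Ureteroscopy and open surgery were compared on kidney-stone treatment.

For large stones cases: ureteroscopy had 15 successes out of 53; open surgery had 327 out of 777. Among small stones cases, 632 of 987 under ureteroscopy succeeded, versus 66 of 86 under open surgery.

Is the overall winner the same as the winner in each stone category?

No

Large stones: ureteroscopy 15/53 = 28.3%, open surgery 327/777 = 42.1% → open surgery
Small stones: ureteroscopy 632/987 = 64.0%, open surgery 66/86 = 76.7% → open surgery
Overall: ureteroscopy 647/1040 = 62.2%, open surgery 393/863 = 45.5% → ureteroscopy
Open surgery wins each stone group but ureteroscopy wins overall — the comparison reverses. Open surgery's cases skew toward large stones, which has a lower base rate.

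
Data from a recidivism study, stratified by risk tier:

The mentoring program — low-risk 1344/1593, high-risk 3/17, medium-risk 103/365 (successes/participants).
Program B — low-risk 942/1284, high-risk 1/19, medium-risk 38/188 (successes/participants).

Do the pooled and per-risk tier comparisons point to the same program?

Yes

Low-risk: the mentoring program 1344/1593 = 84.4%, Program B 942/1284 = 73.4% → the mentoring program
High-risk: the mentoring program 3/17 = 17.6%, Program B 1/19 = 5.3% → the mentoring program
Medium-risk: the mentoring program 103/365 = 28.2%, Program B 38/188 = 20.2% → the mentoring program
Overall: the mentoring program 1450/1975 = 73.4%, Program B 981/1491 = 65.8% → the mentoring program
The mentoring program wins overall and in every risk group — no reversal.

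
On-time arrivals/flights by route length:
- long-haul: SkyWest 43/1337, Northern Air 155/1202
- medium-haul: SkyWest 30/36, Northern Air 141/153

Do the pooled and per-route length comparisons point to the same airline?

Long-haul: SkyWest 43/1337 = 3.2%, Northern Air 155/1202 = 12.9% → Northern Air
Medium-haul: SkyWest 30/36 = 83.3%, Northern Air 141/153 = 92.2% → Northern Air
Overall: SkyWest 73/1373 = 5.3%, Northern Air 296/1355 = 21.8% → Northern Air
Northern Air wins overall and in every route group — no reversal.

Yes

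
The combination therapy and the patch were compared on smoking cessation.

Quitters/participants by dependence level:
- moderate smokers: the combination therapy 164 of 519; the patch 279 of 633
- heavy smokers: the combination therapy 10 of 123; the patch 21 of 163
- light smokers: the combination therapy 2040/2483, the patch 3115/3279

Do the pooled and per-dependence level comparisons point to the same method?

Yes

Moderate smokers: the combination therapy 164/519 = 31.6%, the patch 279/633 = 44.1% → the patch
Heavy smokers: the combination therapy 10/123 = 8.1%, the patch 21/163 = 12.9% → the patch
Light smokers: the combination therapy 2040/2483 = 82.2%, the patch 3115/3279 = 95.0% → the patch
Overall: the combination therapy 2214/3125 = 70.8%, the patch 3415/4075 = 83.8% → the patch
The patch wins overall and in every dependence group — no reversal.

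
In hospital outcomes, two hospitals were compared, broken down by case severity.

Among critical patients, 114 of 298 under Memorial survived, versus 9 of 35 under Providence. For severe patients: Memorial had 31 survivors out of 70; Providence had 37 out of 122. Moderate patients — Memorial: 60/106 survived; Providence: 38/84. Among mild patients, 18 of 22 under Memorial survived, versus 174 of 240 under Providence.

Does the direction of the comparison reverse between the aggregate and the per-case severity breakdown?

Yes

Critical: Memorial 114/298 = 38.3%, Providence 9/35 = 25.7% → Memorial
Severe: Memorial 31/70 = 44.3%, Providence 37/122 = 30.3% → Memorial
Moderate: Memorial 60/106 = 56.6%, Providence 38/84 = 45.2% → Memorial
Mild: Memorial 18/22 = 81.8%, Providence 174/240 = 72.5% → Memorial
Overall: Memorial 223/496 = 45.0%, Providence 258/481 = 53.6% → Providence
Memorial wins each case group but Providence wins overall — the comparison reverses. Memorial's patients skew toward critical, which has a lower base rate.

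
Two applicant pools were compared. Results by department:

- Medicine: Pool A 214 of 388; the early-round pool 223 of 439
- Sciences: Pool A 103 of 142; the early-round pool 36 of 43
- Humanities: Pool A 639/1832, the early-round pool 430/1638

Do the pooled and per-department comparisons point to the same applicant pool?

No

Medicine: Pool A 214/388 = 55.2%, the early-round pool 223/439 = 50.8% → Pool A
Sciences: Pool A 103/142 = 72.5%, the early-round pool 36/43 = 83.7% → the early-round pool
Humanities: Pool A 639/1832 = 34.9%, the early-round pool 430/1638 = 26.3% → Pool A
Overall: Pool A 956/2362 = 40.5%, the early-round pool 689/2120 = 32.5% → Pool A
Neither sweeps: Pool A wins 2 of 3 groups, the early-round pool wins 1. Pool A wins overall but not every group — no Simpson reversal.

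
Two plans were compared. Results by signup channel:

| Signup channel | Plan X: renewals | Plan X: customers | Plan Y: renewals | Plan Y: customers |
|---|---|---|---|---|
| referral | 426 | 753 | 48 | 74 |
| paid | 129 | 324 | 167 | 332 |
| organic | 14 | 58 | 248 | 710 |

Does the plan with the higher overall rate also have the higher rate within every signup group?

Referral: Plan X 426/753 = 56.6%, Plan Y 48/74 = 64.9% → Plan Y
Paid: Plan X 129/324 = 39.8%, Plan Y 167/332 = 50.3% → Plan Y
Organic: Plan X 14/58 = 24.1%, Plan Y 248/710 = 34.9% → Plan Y
Overall: Plan X 569/1135 = 50.1%, Plan Y 463/1116 = 41.5% → Plan X
Plan Y wins each signup group but Plan X wins overall — the comparison reverses. Plan Y's customers skew toward organic, which has a lower base rate.

No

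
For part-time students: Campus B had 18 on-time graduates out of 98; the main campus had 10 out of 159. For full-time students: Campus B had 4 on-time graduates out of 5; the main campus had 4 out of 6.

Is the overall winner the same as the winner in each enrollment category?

Yes

Part-time: Campus B 18/98 = 18.4%, the main campus 10/159 = 6.3% → Campus B
Full-time: Campus B 4/5 = 80.0%, the main campus 4/6 = 66.7% → Campus B
Overall: Campus B 22/103 = 21.4%, the main campus 14/165 = 8.5% → Campus B
Campus B wins overall and in every enrollment group — no reversal.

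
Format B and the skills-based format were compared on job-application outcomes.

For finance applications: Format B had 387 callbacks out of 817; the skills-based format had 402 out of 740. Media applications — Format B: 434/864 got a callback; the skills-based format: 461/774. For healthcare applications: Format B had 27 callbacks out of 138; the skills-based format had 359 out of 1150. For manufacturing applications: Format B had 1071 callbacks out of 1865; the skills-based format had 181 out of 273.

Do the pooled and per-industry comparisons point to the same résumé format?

No

Finance: Format B 387/817 = 47.4%, the skills-based format 402/740 = 54.3% → the skills-based format
Media: Format B 434/864 = 50.2%, the skills-based format 461/774 = 59.6% → the skills-based format
Healthcare: Format B 27/138 = 19.6%, the skills-based format 359/1150 = 31.2% → the skills-based format
Manufacturing: Format B 1071/1865 = 57.4%, the skills-based format 181/273 = 66.3% → the skills-based format
Overall: Format B 1919/3684 = 52.1%, the skills-based format 1403/2937 = 47.8% → Format B
The skills-based format wins each industry group but Format B wins overall — the comparison reverses. The skills-based format's applications skew toward healthcare, which has a lower base rate.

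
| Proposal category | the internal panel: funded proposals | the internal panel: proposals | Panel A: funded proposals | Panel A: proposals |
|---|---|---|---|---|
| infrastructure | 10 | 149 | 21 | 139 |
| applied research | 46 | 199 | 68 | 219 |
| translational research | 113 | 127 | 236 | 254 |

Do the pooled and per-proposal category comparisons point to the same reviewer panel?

Yes

Infrastructure: the internal panel 10/149 = 6.7%, Panel A 21/139 = 15.1% → Panel A
Applied research: the internal panel 46/199 = 23.1%, Panel A 68/219 = 31.1% → Panel A
Translational research: the internal panel 113/127 = 89.0%, Panel A 236/254 = 92.9% → Panel A
Overall: the internal panel 169/475 = 35.6%, Panel A 325/612 = 53.1% → Panel A
Panel A wins overall and in every proposal group — no reversal.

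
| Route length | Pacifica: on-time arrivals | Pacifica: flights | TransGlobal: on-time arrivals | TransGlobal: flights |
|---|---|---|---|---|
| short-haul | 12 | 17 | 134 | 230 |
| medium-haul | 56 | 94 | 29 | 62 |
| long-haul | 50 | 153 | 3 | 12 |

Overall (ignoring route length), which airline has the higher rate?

Short-haul: Pacifica 12/17 = 70.6%, TransGlobal 134/230 = 58.3% → Pacifica
Medium-haul: Pacifica 56/94 = 59.6%, TransGlobal 29/62 = 46.8% → Pacifica
Long-haul: Pacifica 50/153 = 32.7%, TransGlobal 3/12 = 25.0% → Pacifica
Overall: Pacifica 118/264 = 44.7%, TransGlobal 166/304 = 54.6% → TransGlobal
(Pacifica wins every route group but TransGlobal wins overall — Pacifica's flights skew toward the low-rate long-haul group.)

TransGlobal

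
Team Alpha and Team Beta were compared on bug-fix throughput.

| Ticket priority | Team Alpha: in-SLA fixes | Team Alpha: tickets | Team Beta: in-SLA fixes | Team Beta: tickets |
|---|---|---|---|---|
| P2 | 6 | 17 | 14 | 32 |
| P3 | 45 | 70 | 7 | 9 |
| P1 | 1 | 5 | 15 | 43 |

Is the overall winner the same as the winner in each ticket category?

P2: Team Alpha 6/17 = 35.3%, Team Beta 14/32 = 43.8% → Team Beta
P3: Team Alpha 45/70 = 64.3%, Team Beta 7/9 = 77.8% → Team Beta
P1: Team Alpha 1/5 = 20.0%, Team Beta 15/43 = 34.9% → Team Beta
Overall: Team Alpha 52/92 = 56.5%, Team Beta 36/84 = 42.9% → Team Alpha
Team Beta wins each ticket group but Team Alpha wins overall — the comparison reverses. Team Beta's tickets skew toward P1, which has a lower base rate.

No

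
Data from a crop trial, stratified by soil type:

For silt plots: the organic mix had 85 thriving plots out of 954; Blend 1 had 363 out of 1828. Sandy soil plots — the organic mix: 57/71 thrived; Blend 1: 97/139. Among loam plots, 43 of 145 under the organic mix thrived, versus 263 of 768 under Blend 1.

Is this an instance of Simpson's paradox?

No

Silt: the organic mix 85/954 = 8.9%, Blend 1 363/1828 = 19.9% → Blend 1
Sandy soil: the organic mix 57/71 = 80.3%, Blend 1 97/139 = 69.8% → the organic mix
Loam: the organic mix 43/145 = 29.7%, Blend 1 263/768 = 34.2% → Blend 1
Overall: the organic mix 185/1170 = 15.8%, Blend 1 723/2735 = 26.4% → Blend 1
Neither sweeps: the organic mix wins 1 of 3 groups, Blend 1 wins 2. Blend 1 wins overall but not every group — no Simpson reversal.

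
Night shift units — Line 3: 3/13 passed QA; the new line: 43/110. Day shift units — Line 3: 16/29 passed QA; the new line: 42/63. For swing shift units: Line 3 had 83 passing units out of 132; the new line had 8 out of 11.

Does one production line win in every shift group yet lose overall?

Yes

Night shift: Line 3 3/13 = 23.1%, the new line 43/110 = 39.1% → the new line
Day shift: Line 3 16/29 = 55.2%, the new line 42/63 = 66.7% → the new line
Swing shift: Line 3 83/132 = 62.9%, the new line 8/11 = 72.7% → the new line
Overall: Line 3 102/174 = 58.6%, the new line 93/184 = 50.5% → Line 3
The new line wins each shift group but Line 3 wins overall — the comparison reverses. The new line's units skew toward night shift, which has a lower base rate.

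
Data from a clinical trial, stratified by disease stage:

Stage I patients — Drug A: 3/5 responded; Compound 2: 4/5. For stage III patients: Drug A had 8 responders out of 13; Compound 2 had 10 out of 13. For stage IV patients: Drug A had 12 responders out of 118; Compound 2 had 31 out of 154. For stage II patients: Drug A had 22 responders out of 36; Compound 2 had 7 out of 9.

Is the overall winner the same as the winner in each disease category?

Yes

Stage I: Drug A 3/5 = 60.0%, Compound 2 4/5 = 80.0% → Compound 2
Stage III: Drug A 8/13 = 61.5%, Compound 2 10/13 = 76.9% → Compound 2
Stage IV: Drug A 12/118 = 10.2%, Compound 2 31/154 = 20.1% → Compound 2
Stage II: Drug A 22/36 = 61.1%, Compound 2 7/9 = 77.8% → Compound 2
Overall: Drug A 45/172 = 26.2%, Compound 2 52/181 = 28.7% → Compound 2
Compound 2 wins overall and in every disease group — no reversal.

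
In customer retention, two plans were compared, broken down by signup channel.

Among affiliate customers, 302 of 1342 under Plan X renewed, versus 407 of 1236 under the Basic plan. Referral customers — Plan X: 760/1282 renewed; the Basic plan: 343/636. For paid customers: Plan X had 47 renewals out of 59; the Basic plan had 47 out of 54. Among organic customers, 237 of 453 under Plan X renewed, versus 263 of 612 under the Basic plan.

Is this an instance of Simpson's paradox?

Affiliate: Plan X 302/1342 = 22.5%, the Basic plan 407/1236 = 32.9% → the Basic plan
Referral: Plan X 760/1282 = 59.3%, the Basic plan 343/636 = 53.9% → Plan X
Paid: Plan X 47/59 = 79.7%, the Basic plan 47/54 = 87.0% → the Basic plan
Organic: Plan X 237/453 = 52.3%, the Basic plan 263/612 = 43.0% → Plan X
Overall: Plan X 1346/3136 = 42.9%, the Basic plan 1060/2538 = 41.8% → Plan X
Neither sweeps: Plan X wins 2 of 4 groups, the Basic plan wins 2. Plan X wins overall but not every group — no Simpson reversal.

No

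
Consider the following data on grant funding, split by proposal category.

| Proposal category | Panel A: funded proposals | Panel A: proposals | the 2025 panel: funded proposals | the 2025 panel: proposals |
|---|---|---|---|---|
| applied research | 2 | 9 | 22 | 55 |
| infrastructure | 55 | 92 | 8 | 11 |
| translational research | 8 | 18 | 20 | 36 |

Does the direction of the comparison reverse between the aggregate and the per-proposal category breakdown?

Applied research: Panel A 2/9 = 22.2%, the 2025 panel 22/55 = 40.0% → the 2025 panel
Infrastructure: Panel A 55/92 = 59.8%, the 2025 panel 8/11 = 72.7% → the 2025 panel
Translational research: Panel A 8/18 = 44.4%, the 2025 panel 20/36 = 55.6% → the 2025 panel
Overall: Panel A 65/119 = 54.6%, the 2025 panel 50/102 = 49.0% → Panel A
The 2025 panel wins each proposal group but Panel A wins overall — the comparison reverses. The 2025 panel's proposals skew toward applied research, which has a lower base rate.

Yes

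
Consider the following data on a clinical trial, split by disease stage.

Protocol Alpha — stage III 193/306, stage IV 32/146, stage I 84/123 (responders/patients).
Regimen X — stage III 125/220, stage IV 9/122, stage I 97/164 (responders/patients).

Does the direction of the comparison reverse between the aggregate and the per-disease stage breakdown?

Stage III: Protocol Alpha 193/306 = 63.1%, Regimen X 125/220 = 56.8% → Protocol Alpha
Stage IV: Protocol Alpha 32/146 = 21.9%, Regimen X 9/122 = 7.4% → Protocol Alpha
Stage I: Protocol Alpha 84/123 = 68.3%, Regimen X 97/164 = 59.1% → Protocol Alpha
Overall: Protocol Alpha 309/575 = 53.7%, Regimen X 231/506 = 45.7% → Protocol Alpha
Protocol Alpha wins overall and in every disease group — no reversal.

No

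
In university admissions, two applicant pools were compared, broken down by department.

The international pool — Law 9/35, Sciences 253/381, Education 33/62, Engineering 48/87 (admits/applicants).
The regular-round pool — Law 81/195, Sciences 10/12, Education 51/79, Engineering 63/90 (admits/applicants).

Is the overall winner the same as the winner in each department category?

Law: the international pool 9/35 = 25.7%, the regular-round pool 81/195 = 41.5% → the regular-round pool
Sciences: the international pool 253/381 = 66.4%, the regular-round pool 10/12 = 83.3% → the regular-round pool
Education: the international pool 33/62 = 53.2%, the regular-round pool 51/79 = 64.6% → the regular-round pool
Engineering: the international pool 48/87 = 55.2%, the regular-round pool 63/90 = 70.0% → the regular-round pool
Overall: the international pool 343/565 = 60.7%, the regular-round pool 205/376 = 54.5% → the international pool
The regular-round pool wins each department group but the international pool wins overall — the comparison reverses. The regular-round pool's applicants skew toward Law, which has a lower base rate.

No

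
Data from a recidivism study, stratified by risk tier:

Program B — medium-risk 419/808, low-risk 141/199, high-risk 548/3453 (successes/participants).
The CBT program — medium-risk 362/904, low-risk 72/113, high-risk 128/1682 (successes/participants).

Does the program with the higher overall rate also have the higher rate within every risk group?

Medium-risk: Program B 419/808 = 51.9%, the CBT program 362/904 = 40.0% → Program B
Low-risk: Program B 141/199 = 70.9%, the CBT program 72/113 = 63.7% → Program B
High-risk: Program B 548/3453 = 15.9%, the CBT program 128/1682 = 7.6% → Program B
Overall: Program B 1108/4460 = 24.8%, the CBT program 562/2699 = 20.8% → Program B
Program B wins overall and in every risk group — no reversal.

Yes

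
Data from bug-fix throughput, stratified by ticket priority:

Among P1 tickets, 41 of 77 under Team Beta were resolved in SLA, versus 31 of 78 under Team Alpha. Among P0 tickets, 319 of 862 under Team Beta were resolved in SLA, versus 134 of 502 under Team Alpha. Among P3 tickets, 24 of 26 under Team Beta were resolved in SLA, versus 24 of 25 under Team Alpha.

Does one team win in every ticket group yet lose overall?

No

P1: Team Beta 41/77 = 53.2%, Team Alpha 31/78 = 39.7% → Team Beta
P0: Team Beta 319/862 = 37.0%, Team Alpha 134/502 = 26.7% → Team Beta
P3: Team Beta 24/26 = 92.3%, Team Alpha 24/25 = 96.0% → Team Alpha
Overall: Team Beta 384/965 = 39.8%, Team Alpha 189/605 = 31.2% → Team Beta
Neither sweeps: Team Beta wins 2 of 3 groups, Team Alpha wins 1. Team Beta wins overall but not every group — no Simpson reversal.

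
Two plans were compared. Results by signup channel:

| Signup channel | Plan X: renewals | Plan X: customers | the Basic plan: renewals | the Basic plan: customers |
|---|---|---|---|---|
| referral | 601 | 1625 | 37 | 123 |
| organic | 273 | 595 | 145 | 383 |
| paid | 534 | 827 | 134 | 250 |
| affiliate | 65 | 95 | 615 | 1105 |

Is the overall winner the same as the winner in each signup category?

No

Referral: Plan X 601/1625 = 37.0%, the Basic plan 37/123 = 30.1% → Plan X
Organic: Plan X 273/595 = 45.9%, the Basic plan 145/383 = 37.9% → Plan X
Paid: Plan X 534/827 = 64.6%, the Basic plan 134/250 = 53.6% → Plan X
Affiliate: Plan X 65/95 = 68.4%, the Basic plan 615/1105 = 55.7% → Plan X
Overall: Plan X 1473/3142 = 46.9%, the Basic plan 931/1861 = 50.0% → the Basic plan
Plan X wins each signup group but the Basic plan wins overall — the comparison reverses. Plan X's customers skew toward referral, which has a lower base rate.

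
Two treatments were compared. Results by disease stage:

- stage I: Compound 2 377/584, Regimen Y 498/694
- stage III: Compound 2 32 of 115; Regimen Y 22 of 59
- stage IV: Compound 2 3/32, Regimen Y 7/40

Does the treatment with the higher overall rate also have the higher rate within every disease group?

Yes

Stage I: Compound 2 377/584 = 64.6%, Regimen Y 498/694 = 71.8% → Regimen Y
Stage III: Compound 2 32/115 = 27.8%, Regimen Y 22/59 = 37.3% → Regimen Y
Stage IV: Compound 2 3/32 = 9.4%, Regimen Y 7/40 = 17.5% → Regimen Y
Overall: Compound 2 412/731 = 56.4%, Regimen Y 527/793 = 66.5% → Regimen Y
Regimen Y wins overall and in every disease group — no reversal.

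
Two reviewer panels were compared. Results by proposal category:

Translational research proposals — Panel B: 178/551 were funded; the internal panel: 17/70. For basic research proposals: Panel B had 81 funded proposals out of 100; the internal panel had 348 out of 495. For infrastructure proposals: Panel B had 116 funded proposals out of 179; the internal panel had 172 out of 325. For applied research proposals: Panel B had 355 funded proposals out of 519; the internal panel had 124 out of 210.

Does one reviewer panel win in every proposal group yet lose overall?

Translational research: Panel B 178/551 = 32.3%, the internal panel 17/70 = 24.3% → Panel B
Basic research: Panel B 81/100 = 81.0%, the internal panel 348/495 = 70.3% → Panel B
Infrastructure: Panel B 116/179 = 64.8%, the internal panel 172/325 = 52.9% → Panel B
Applied research: Panel B 355/519 = 68.4%, the internal panel 124/210 = 59.0% → Panel B
Overall: Panel B 730/1349 = 54.1%, the internal panel 661/1100 = 60.1% → the internal panel
Panel B wins each proposal group but the internal panel wins overall — the comparison reverses. Panel B's proposals skew toward translational research, which has a lower base rate.

Yes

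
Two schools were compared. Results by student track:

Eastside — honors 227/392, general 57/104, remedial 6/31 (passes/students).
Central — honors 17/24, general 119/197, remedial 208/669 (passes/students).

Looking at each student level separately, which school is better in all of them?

Honors: Eastside 227/392 = 57.9%, Central 17/24 = 70.8% → Central
General: Eastside 57/104 = 54.8%, Central 119/197 = 60.4% → Central
Remedial: Eastside 6/31 = 19.4%, Central 208/669 = 31.1% → Central
Central has the higher rate in all 3 groups.

Central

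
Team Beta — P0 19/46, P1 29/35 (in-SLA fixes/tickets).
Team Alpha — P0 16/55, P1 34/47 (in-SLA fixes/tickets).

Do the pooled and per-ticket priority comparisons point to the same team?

P0: Team Beta 19/46 = 41.3%, Team Alpha 16/55 = 29.1% → Team Beta
P1: Team Beta 29/35 = 82.9%, Team Alpha 34/47 = 72.3% → Team Beta
Overall: Team Beta 48/81 = 59.3%, Team Alpha 50/102 = 49.0% → Team Beta
Team Beta wins overall and in every ticket group — no reversal.

Yes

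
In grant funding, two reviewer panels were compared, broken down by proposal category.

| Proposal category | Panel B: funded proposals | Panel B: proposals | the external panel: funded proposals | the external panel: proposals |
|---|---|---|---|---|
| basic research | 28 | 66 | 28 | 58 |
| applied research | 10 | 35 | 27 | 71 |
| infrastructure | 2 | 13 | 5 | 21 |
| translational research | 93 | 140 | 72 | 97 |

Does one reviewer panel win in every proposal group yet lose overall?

Basic research: Panel B 28/66 = 42.4%, the external panel 28/58 = 48.3% → the external panel
Applied research: Panel B 10/35 = 28.6%, the external panel 27/71 = 38.0% → the external panel
Infrastructure: Panel B 2/13 = 15.4%, the external panel 5/21 = 23.8% → the external panel
Translational research: Panel B 93/140 = 66.4%, the external panel 72/97 = 74.2% → the external panel
Overall: Panel B 133/254 = 52.4%, the external panel 132/247 = 53.4% → the external panel
The external panel wins overall and in every proposal group — no reversal.

No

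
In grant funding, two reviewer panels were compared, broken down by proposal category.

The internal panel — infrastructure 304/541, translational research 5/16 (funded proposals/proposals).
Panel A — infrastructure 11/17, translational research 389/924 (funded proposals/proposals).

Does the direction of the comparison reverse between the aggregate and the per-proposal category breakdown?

Yes

Infrastructure: the internal panel 304/541 = 56.2%, Panel A 11/17 = 64.7% → Panel A
Translational research: the internal panel 5/16 = 31.2%, Panel A 389/924 = 42.1% → Panel A
Overall: the internal panel 309/557 = 55.5%, Panel A 400/941 = 42.5% → the internal panel
Panel A wins each proposal group but the internal panel wins overall — the comparison reverses. Panel A's proposals skew toward translational research, which has a lower base rate.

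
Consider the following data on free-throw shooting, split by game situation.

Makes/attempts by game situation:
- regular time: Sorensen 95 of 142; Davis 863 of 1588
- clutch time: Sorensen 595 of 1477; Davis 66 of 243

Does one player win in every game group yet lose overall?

Regular time: Sorensen 95/142 = 66.9%, Davis 863/1588 = 54.3% → Sorensen
Clutch time: Sorensen 595/1477 = 40.3%, Davis 66/243 = 27.2% → Sorensen
Overall: Sorensen 690/1619 = 42.6%, Davis 929/1831 = 50.7% → Davis
Sorensen wins each game group but Davis wins overall — the comparison reverses. Sorensen's attempts skew toward clutch time, which has a lower base rate.

Yes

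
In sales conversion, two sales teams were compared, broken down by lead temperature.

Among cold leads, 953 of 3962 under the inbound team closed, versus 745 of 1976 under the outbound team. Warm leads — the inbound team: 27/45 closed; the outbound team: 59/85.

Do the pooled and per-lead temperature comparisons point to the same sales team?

Cold: the inbound team 953/3962 = 24.1%, the outbound team 745/1976 = 37.7% → the outbound team
Warm: the inbound team 27/45 = 60.0%, the outbound team 59/85 = 69.4% → the outbound team
Overall: the inbound team 980/4007 = 24.5%, the outbound team 804/2061 = 39.0% → the outbound team
The outbound team wins overall and in every lead group — no reversal.

Yes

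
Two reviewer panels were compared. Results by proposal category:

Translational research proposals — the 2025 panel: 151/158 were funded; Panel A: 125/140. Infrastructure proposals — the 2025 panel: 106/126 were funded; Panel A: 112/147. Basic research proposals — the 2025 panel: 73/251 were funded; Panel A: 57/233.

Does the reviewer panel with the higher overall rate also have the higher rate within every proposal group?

Translational research: the 2025 panel 151/158 = 95.6%, Panel A 125/140 = 89.3% → the 2025 panel
Infrastructure: the 2025 panel 106/126 = 84.1%, Panel A 112/147 = 76.2% → the 2025 panel
Basic research: the 2025 panel 73/251 = 29.1%, Panel A 57/233 = 24.5% → the 2025 panel
Overall: the 2025 panel 330/535 = 61.7%, Panel A 294/520 = 56.5% → the 2025 panel
The 2025 panel wins overall and in every proposal group — no reversal.

Yes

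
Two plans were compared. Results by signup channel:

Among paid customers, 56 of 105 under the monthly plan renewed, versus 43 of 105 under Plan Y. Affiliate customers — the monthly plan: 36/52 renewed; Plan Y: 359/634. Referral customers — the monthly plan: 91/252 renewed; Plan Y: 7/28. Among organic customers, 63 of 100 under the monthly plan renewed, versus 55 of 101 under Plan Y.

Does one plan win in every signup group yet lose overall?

Paid: the monthly plan 56/105 = 53.3%, Plan Y 43/105 = 41.0% → the monthly plan
Affiliate: the monthly plan 36/52 = 69.2%, Plan Y 359/634 = 56.6% → the monthly plan
Referral: the monthly plan 91/252 = 36.1%, Plan Y 7/28 = 25.0% → the monthly plan
Organic: the monthly plan 63/100 = 63.0%, Plan Y 55/101 = 54.5% → the monthly plan
Overall: the monthly plan 246/509 = 48.3%, Plan Y 464/868 = 53.5% → Plan Y
The monthly plan wins each signup group but Plan Y wins overall — the comparison reverses. The monthly plan's customers skew toward referral, which has a lower base rate.

Yes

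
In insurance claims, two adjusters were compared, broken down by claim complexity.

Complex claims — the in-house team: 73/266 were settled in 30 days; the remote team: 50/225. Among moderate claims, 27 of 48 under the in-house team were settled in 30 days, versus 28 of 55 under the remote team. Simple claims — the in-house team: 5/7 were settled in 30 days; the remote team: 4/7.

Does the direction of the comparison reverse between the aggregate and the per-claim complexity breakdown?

Complex: the in-house team 73/266 = 27.4%, the remote team 50/225 = 22.2% → the in-house team
Moderate: the in-house team 27/48 = 56.2%, the remote team 28/55 = 50.9% → the in-house team
Simple: the in-house team 5/7 = 71.4%, the remote team 4/7 = 57.1% → the in-house team
Overall: the in-house team 105/321 = 32.7%, the remote team 82/287 = 28.6% → the in-house team
The in-house team wins overall and in every claim group — no reversal.

No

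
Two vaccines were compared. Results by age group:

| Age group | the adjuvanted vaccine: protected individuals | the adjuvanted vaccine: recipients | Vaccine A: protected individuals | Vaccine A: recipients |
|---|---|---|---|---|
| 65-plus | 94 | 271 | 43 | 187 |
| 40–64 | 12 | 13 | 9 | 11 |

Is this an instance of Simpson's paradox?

No

65-plus: the adjuvanted vaccine 94/271 = 34.7%, Vaccine A 43/187 = 23.0% → the adjuvanted vaccine
40–64: the adjuvanted vaccine 12/13 = 92.3%, Vaccine A 9/11 = 81.8% → the adjuvanted vaccine
Overall: the adjuvanted vaccine 106/284 = 37.3%, Vaccine A 52/198 = 26.3% → the adjuvanted vaccine
The adjuvanted vaccine wins overall and in every age group — no reversal.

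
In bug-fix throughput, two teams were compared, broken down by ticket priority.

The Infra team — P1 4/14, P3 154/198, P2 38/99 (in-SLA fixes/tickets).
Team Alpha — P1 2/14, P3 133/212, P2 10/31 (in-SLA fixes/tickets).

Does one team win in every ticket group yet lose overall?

No

P1: the Infra team 4/14 = 28.6%, Team Alpha 2/14 = 14.3% → the Infra team
P3: the Infra team 154/198 = 77.8%, Team Alpha 133/212 = 62.7% → the Infra team
P2: the Infra team 38/99 = 38.4%, Team Alpha 10/31 = 32.3% → the Infra team
Overall: the Infra team 196/311 = 63.0%, Team Alpha 145/257 = 56.4% → the Infra team
The Infra team wins overall and in every ticket group — no reversal.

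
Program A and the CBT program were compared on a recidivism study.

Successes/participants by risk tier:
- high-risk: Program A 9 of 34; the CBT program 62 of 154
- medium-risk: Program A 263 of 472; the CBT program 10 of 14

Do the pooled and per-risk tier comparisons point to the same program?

No

High-risk: Program A 9/34 = 26.5%, the CBT program 62/154 = 40.3% → the CBT program
Medium-risk: Program A 263/472 = 55.7%, the CBT program 10/14 = 71.4% → the CBT program
Overall: Program A 272/506 = 53.8%, the CBT program 72/168 = 42.9% → Program A
The CBT program wins each risk group but Program A wins overall — the comparison reverses. The CBT program's participants skew toward high-risk, which has a lower base rate.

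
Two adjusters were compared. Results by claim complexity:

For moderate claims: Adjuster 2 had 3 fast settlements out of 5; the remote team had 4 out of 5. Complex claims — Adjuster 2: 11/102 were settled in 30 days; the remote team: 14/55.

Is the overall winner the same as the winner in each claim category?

Moderate: Adjuster 2 3/5 = 60.0%, the remote team 4/5 = 80.0% → the remote team
Complex: Adjuster 2 11/102 = 10.8%, the remote team 14/55 = 25.5% → the remote team
Overall: Adjuster 2 14/107 = 13.1%, the remote team 18/60 = 30.0% → the remote team
The remote team wins overall and in every claim group — no reversal.

Yes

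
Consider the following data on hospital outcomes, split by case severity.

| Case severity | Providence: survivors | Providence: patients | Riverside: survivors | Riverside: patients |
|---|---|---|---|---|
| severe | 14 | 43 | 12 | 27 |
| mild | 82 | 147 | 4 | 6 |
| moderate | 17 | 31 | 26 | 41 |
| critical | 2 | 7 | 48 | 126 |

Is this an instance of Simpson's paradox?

Severe: Providence 14/43 = 32.6%, Riverside 12/27 = 44.4% → Riverside
Mild: Providence 82/147 = 55.8%, Riverside 4/6 = 66.7% → Riverside
Moderate: Providence 17/31 = 54.8%, Riverside 26/41 = 63.4% → Riverside
Critical: Providence 2/7 = 28.6%, Riverside 48/126 = 38.1% → Riverside
Overall: Providence 115/228 = 50.4%, Riverside 90/200 = 45.0% → Providence
Riverside wins each case group but Providence wins overall — the comparison reverses. Riverside's patients skew toward critical, which has a lower base rate.

Yes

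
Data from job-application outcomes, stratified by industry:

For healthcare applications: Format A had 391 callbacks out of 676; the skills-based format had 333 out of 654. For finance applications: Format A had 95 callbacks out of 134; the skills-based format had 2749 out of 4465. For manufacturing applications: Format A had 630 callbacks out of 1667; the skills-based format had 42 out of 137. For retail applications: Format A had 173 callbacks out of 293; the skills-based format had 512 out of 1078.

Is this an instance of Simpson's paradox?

Healthcare: Format A 391/676 = 57.8%, the skills-based format 333/654 = 50.9% → Format A
Finance: Format A 95/134 = 70.9%, the skills-based format 2749/4465 = 61.6% → Format A
Manufacturing: Format A 630/1667 = 37.8%, the skills-based format 42/137 = 30.7% → Format A
Retail: Format A 173/293 = 59.0%, the skills-based format 512/1078 = 47.5% → Format A
Overall: Format A 1289/2770 = 46.5%, the skills-based format 3636/6334 = 57.4% → the skills-based format
Format A wins each industry group but the skills-based format wins overall — the comparison reverses. Format A's applications skew toward manufacturing, which has a lower base rate.

Yes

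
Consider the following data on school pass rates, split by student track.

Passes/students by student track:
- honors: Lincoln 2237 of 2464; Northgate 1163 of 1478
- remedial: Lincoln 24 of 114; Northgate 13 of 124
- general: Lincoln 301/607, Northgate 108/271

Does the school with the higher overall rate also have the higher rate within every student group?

Honors: Lincoln 2237/2464 = 90.8%, Northgate 1163/1478 = 78.7% → Lincoln
Remedial: Lincoln 24/114 = 21.1%, Northgate 13/124 = 10.5% → Lincoln
General: Lincoln 301/607 = 49.6%, Northgate 108/271 = 39.9% → Lincoln
Overall: Lincoln 2562/3185 = 80.4%, Northgate 1284/1873 = 68.6% → Lincoln
Lincoln wins overall and in every student group — no reversal.

Yes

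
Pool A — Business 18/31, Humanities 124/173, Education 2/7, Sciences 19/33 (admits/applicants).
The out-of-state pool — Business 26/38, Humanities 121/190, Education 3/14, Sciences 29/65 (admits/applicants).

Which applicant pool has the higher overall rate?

Business: Pool A 18/31 = 58.1%, the out-of-state pool 26/38 = 68.4% → the out-of-state pool
Humanities: Pool A 124/173 = 71.7%, the out-of-state pool 121/190 = 63.7% → Pool A
Education: Pool A 2/7 = 28.6%, the out-of-state pool 3/14 = 21.4% → Pool A
Sciences: Pool A 19/33 = 57.6%, the out-of-state pool 29/65 = 44.6% → Pool A
Overall: Pool A 163/244 = 66.8%, the out-of-state pool 179/307 = 58.3% → Pool A
(Neither sweeps every department group, but Pool A has the higher pooled rate.)

Pool A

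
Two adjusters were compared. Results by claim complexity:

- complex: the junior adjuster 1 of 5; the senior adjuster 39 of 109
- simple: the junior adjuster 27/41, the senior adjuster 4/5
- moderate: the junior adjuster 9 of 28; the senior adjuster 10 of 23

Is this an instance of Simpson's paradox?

Complex: the junior adjuster 1/5 = 20.0%, the senior adjuster 39/109 = 35.8% → the senior adjuster
Simple: the junior adjuster 27/41 = 65.9%, the senior adjuster 4/5 = 80.0% → the senior adjuster
Moderate: the junior adjuster 9/28 = 32.1%, the senior adjuster 10/23 = 43.5% → the senior adjuster
Overall: the junior adjuster 37/74 = 50.0%, the senior adjuster 53/137 = 38.7% → the junior adjuster
The senior adjuster wins each claim group but the junior adjuster wins overall — the comparison reverses. The senior adjuster's claims skew toward complex, which has a lower base rate.

Yes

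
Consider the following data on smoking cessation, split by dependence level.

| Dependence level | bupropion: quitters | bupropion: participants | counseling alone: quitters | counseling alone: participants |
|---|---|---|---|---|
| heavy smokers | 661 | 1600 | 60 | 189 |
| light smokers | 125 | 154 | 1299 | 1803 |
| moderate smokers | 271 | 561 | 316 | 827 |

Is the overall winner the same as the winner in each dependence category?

No

Heavy smokers: bupropion 661/1600 = 41.3%, counseling alone 60/189 = 31.7% → bupropion
Light smokers: bupropion 125/154 = 81.2%, counseling alone 1299/1803 = 72.0% → bupropion
Moderate smokers: bupropion 271/561 = 48.3%, counseling alone 316/827 = 38.2% → bupropion
Overall: bupropion 1057/2315 = 45.7%, counseling alone 1675/2819 = 59.4% → counseling alone
Bupropion wins each dependence group but counseling alone wins overall — the comparison reverses. Bupropion's participants skew toward heavy smokers, which has a lower base rate.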